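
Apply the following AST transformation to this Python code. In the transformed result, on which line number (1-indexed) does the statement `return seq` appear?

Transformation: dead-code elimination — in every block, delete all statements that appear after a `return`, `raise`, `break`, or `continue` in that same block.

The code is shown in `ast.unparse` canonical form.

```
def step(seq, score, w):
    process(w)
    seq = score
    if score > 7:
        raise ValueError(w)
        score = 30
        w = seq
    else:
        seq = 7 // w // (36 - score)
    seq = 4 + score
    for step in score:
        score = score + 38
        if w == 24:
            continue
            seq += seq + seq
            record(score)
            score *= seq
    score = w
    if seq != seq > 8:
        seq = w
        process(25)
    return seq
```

Transformed code:
def step(seq, score, w):
    process(w)
    seq = score
    if score > 7:
        raise ValueError(w)
    else:
        seq = 7 // w // (36 - score)
    seq = 4 + score
    for step in score:
        score = score + 38
        if w == 24:
            continue
    score = w
    if seq != seq > 8:
        seq = w
        process(25)
    return seq

17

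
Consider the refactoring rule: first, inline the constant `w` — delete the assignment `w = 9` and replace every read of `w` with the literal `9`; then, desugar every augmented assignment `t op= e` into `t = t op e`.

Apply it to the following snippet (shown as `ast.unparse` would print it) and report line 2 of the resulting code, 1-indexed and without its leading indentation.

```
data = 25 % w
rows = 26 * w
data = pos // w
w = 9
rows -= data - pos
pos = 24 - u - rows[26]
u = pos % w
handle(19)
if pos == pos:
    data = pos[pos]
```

Transformed code:
data = 25 % 9
rows = 26 * 9
data = pos // 9
rows = rows - (data - pos)
pos = 24 - u - rows[26]
u = pos % 9
handle(19)
if pos == pos:
    data = pos[pos]

rows = 26 * 9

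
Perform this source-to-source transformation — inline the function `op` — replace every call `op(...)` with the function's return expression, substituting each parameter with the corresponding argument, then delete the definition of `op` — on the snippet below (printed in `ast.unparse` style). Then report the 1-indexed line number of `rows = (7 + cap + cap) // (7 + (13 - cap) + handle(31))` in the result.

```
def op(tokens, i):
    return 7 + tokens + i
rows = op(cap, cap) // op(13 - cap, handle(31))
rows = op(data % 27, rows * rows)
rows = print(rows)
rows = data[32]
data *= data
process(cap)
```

Transformed code:
rows = (7 + cap + cap) // (7 + (13 - cap) + handle(31))
rows = 7 + data % 27 + rows * rows
rows = print(rows)
rows = data[32]
data *= data
process(cap)

1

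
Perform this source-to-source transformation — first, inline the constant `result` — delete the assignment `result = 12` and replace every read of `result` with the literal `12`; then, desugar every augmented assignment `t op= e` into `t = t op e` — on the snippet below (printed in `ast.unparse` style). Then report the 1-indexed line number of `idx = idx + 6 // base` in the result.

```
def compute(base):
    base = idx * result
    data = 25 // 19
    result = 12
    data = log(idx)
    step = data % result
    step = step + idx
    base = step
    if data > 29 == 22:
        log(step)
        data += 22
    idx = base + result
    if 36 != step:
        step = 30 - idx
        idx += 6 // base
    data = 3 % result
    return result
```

14

Transformed code:
def compute(base):
    base = idx * 12
    data = 25 // 19
    data = log(idx)
    step = data % 12
    step = step + idx
    base = step
    if data > 29 == 22:
        log(step)
        data = data + 22
    idx = base + 12
    if 36 != step:
        step = 30 - idx
        idx = idx + 6 // base
    data = 3 % 12
    return 12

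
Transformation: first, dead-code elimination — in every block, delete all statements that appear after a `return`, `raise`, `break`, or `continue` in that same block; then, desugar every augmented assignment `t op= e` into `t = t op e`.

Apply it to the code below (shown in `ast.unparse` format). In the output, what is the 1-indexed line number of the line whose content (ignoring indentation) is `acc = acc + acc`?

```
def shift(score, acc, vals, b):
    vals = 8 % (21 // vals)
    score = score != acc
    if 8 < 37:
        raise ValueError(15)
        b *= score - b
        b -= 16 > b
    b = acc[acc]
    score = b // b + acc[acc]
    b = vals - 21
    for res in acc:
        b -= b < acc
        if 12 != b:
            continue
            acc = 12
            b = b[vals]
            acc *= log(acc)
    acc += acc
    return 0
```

Transformed code:
def shift(score, acc, vals, b):
    vals = 8 % (21 // vals)
    score = score != acc
    if 8 < 37:
        raise ValueError(15)
    b = acc[acc]
    score = b // b + acc[acc]
    b = vals - 21
    for res in acc:
        b = b - (b < acc)
        if 12 != b:
            continue
    acc = acc + acc
    return 0

13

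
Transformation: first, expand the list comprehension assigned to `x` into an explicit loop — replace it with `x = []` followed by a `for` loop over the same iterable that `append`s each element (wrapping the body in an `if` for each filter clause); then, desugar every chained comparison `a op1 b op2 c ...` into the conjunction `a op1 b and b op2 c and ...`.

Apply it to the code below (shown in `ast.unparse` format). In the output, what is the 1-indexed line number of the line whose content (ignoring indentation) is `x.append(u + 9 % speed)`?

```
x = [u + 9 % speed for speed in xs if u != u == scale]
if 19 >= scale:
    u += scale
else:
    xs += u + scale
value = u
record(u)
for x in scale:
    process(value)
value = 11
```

Transformed code:
x = []
for speed in xs:
    if u != u and u == scale:
        x.append(u + 9 % speed)
if 19 >= scale:
    u += scale
else:
    xs += u + scale
value = u
record(u)
for x in scale:
    process(value)
value = 11

4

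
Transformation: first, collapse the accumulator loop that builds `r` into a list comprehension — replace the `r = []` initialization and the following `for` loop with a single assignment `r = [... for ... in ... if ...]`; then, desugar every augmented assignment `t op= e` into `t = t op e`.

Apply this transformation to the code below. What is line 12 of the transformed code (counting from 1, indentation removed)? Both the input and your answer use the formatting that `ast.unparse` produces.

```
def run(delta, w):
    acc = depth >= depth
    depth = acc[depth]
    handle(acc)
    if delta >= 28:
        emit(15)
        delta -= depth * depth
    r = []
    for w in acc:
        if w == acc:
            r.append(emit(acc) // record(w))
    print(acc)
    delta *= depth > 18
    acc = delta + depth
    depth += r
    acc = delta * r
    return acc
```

depth = depth + r

Transformed code:
def run(delta, w):
    acc = depth >= depth
    depth = acc[depth]
    handle(acc)
    if delta >= 28:
        emit(15)
        delta = delta - depth * depth
    r = [emit(acc) // record(w) for w in acc if w == acc]
    print(acc)
    delta = delta * (depth > 18)
    acc = delta + depth
    depth = depth + r
    acc = delta * r
    return acc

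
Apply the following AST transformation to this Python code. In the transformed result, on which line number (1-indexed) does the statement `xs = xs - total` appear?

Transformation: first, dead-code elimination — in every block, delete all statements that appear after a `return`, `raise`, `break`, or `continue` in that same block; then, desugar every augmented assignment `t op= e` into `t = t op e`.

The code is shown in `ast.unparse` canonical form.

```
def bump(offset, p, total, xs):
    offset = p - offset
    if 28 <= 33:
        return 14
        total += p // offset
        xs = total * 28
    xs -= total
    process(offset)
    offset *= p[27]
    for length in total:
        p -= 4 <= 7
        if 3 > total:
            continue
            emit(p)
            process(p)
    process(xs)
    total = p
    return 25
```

Transformed code:
def bump(offset, p, total, xs):
    offset = p - offset
    if 28 <= 33:
        return 14
    xs = xs - total
    process(offset)
    offset = offset * p[27]
    for length in total:
        p = p - (4 <= 7)
        if 3 > total:
            continue
    process(xs)
    total = p
    return 25

5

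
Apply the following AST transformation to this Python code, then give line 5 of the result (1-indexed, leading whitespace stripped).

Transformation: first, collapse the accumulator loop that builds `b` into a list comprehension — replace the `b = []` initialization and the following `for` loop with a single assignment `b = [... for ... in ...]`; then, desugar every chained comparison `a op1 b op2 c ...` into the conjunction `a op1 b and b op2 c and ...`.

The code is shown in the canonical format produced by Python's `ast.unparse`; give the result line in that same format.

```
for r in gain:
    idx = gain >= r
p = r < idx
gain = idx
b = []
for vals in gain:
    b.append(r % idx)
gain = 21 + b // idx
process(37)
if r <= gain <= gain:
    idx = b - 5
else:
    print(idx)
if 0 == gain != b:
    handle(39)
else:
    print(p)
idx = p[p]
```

b = [r % idx for vals in gain]

Transformed code:
for r in gain:
    idx = gain >= r
p = r < idx
gain = idx
b = [r % idx for vals in gain]
gain = 21 + b // idx
process(37)
if r <= gain and gain <= gain:
    idx = b - 5
else:
    print(idx)
if 0 == gain and gain != b:
    handle(39)
else:
    print(p)
idx = p[p]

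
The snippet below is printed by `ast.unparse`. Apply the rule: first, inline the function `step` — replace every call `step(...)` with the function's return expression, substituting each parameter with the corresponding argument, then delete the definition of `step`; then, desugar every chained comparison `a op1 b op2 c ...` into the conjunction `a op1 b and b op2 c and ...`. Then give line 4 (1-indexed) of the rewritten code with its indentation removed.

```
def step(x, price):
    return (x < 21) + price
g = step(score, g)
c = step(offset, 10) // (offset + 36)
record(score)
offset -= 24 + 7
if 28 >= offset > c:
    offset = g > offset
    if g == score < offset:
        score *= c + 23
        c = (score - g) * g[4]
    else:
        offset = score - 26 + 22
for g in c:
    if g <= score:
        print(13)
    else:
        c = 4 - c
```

Transformed code:
g = (score < 21) + g
c = ((offset < 21) + 10) // (offset + 36)
record(score)
offset -= 24 + 7
if 28 >= offset and offset > c:
    offset = g > offset
    if g == score and score < offset:
        score *= c + 23
        c = (score - g) * g[4]
    else:
        offset = score - 26 + 22
for g in c:
    if g <= score:
        print(13)
    else:
        c = 4 - c

offset -= 24 + 7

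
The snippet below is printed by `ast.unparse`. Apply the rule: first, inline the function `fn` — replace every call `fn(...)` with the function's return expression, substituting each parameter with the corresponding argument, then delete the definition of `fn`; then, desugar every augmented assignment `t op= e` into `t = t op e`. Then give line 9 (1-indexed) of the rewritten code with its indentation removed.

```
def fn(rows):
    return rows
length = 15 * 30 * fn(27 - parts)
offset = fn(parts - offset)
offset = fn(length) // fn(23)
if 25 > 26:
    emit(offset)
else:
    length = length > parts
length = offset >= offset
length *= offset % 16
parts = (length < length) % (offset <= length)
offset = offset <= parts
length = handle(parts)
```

length = length * (offset % 16)

Transformed code:
length = 15 * 30 * (27 - parts)
offset = parts - offset
offset = length // 23
if 25 > 26:
    emit(offset)
else:
    length = length > parts
length = offset >= offset
length = length * (offset % 16)
parts = (length < length) % (offset <= length)
offset = offset <= parts
length = handle(parts)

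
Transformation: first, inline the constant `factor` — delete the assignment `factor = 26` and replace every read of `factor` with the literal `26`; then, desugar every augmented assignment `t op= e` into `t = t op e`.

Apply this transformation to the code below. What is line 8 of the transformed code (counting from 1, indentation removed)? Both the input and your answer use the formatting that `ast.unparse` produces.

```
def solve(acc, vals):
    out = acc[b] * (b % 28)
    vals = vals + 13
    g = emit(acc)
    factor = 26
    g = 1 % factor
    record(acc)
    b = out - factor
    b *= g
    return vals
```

Transformed code:
def solve(acc, vals):
    out = acc[b] * (b % 28)
    vals = vals + 13
    g = emit(acc)
    g = 1 % 26
    record(acc)
    b = out - 26
    b = b * g
    return vals

b = b * g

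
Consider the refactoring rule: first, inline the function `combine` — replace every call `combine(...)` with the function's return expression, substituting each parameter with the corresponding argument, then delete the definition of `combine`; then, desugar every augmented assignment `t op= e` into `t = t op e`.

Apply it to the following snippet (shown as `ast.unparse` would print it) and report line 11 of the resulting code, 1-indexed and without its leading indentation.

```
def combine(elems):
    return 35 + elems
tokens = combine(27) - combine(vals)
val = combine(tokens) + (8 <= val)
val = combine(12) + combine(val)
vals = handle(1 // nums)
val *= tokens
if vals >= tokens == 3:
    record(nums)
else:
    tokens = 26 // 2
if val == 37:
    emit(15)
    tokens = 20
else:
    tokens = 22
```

emit(15)

Transformed code:
tokens = 35 + 27 - (35 + vals)
val = 35 + tokens + (8 <= val)
val = 35 + 12 + (35 + val)
vals = handle(1 // nums)
val = val * tokens
if vals >= tokens == 3:
    record(nums)
else:
    tokens = 26 // 2
if val == 37:
    emit(15)
    tokens = 20
else:
    tokens = 22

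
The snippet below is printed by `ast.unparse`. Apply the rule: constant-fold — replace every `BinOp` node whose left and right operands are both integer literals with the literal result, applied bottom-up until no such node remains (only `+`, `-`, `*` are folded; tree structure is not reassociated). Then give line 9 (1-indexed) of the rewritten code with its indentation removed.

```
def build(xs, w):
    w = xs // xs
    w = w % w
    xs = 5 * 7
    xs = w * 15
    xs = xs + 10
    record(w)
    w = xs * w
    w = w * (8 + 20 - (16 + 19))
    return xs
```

Transformed code:
def build(xs, w):
    w = xs // xs
    w = w % w
    xs = 35
    xs = w * 15
    xs = xs + 10
    record(w)
    w = xs * w
    w = w * -7
    return xs

w = w * -7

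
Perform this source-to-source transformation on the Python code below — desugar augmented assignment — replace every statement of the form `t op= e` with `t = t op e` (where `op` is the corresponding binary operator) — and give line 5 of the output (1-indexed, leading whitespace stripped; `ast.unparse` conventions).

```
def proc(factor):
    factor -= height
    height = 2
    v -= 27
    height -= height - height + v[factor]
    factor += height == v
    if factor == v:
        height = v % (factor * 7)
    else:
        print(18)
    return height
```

Transformed code:
def proc(factor):
    factor = factor - height
    height = 2
    v = v - 27
    height = height - (height - height + v[factor])
    factor = factor + (height == v)
    if factor == v:
        height = v % (factor * 7)
    else:
        print(18)
    return height

height = height - (height - height + v[factor])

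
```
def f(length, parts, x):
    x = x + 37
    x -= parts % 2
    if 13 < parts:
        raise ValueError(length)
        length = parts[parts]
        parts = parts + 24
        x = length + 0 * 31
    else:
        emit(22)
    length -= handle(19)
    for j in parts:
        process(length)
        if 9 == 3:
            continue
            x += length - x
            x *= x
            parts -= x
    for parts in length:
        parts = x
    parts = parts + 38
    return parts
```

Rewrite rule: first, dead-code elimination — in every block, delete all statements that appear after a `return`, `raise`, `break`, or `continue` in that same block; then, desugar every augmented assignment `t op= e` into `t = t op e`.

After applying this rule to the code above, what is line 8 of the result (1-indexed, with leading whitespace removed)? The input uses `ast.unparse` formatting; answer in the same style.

Transformed code:
def f(length, parts, x):
    x = x + 37
    x = x - parts % 2
    if 13 < parts:
        raise ValueError(length)
    else:
        emit(22)
    length = length - handle(19)
    for j in parts:
        process(length)
        if 9 == 3:
            continue
    for parts in length:
        parts = x
    parts = parts + 38
    return parts

length = length - handle(19)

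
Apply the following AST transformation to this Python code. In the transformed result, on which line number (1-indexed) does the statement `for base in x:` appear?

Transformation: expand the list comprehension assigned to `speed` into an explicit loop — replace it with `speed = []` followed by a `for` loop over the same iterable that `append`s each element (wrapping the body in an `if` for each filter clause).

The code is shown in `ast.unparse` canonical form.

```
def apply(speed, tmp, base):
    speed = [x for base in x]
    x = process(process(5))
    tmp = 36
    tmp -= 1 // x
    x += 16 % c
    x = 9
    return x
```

3

Transformed code:
def apply(speed, tmp, base):
    speed = []
    for base in x:
        speed.append(x)
    x = process(process(5))
    tmp = 36
    tmp -= 1 // x
    x += 16 % c
    x = 9
    return x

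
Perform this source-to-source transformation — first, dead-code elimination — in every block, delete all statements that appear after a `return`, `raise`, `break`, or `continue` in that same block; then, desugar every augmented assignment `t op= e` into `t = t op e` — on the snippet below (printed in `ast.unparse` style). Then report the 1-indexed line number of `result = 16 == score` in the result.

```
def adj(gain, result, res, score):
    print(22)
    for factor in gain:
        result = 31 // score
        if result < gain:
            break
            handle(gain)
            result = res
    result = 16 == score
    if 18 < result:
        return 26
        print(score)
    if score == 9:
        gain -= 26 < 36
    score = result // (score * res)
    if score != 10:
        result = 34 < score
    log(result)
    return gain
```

7

Transformed code:
def adj(gain, result, res, score):
    print(22)
    for factor in gain:
        result = 31 // score
        if result < gain:
            break
    result = 16 == score
    if 18 < result:
        return 26
    if score == 9:
        gain = gain - (26 < 36)
    score = result // (score * res)
    if score != 10:
        result = 34 < score
    log(result)
    return gain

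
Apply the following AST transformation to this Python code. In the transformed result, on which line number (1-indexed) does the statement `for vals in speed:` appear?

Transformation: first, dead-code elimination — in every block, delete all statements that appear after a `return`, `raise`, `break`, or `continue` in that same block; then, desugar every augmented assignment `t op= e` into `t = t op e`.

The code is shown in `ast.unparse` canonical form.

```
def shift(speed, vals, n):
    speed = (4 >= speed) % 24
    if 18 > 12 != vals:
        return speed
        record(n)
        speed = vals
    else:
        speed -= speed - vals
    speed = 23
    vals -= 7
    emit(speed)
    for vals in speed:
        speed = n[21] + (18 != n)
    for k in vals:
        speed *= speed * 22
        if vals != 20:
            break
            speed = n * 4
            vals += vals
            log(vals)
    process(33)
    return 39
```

Transformed code:
def shift(speed, vals, n):
    speed = (4 >= speed) % 24
    if 18 > 12 != vals:
        return speed
    else:
        speed = speed - (speed - vals)
    speed = 23
    vals = vals - 7
    emit(speed)
    for vals in speed:
        speed = n[21] + (18 != n)
    for k in vals:
        speed = speed * (speed * 22)
        if vals != 20:
            break
    process(33)
    return 39

10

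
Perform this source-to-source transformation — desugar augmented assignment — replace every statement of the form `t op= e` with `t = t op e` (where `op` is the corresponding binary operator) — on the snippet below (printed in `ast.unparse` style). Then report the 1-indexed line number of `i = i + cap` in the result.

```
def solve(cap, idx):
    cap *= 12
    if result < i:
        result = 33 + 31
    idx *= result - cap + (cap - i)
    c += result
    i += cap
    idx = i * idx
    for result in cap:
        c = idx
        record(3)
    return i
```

7

Transformed code:
def solve(cap, idx):
    cap = cap * 12
    if result < i:
        result = 33 + 31
    idx = idx * (result - cap + (cap - i))
    c = c + result
    i = i + cap
    idx = i * idx
    for result in cap:
        c = idx
        record(3)
    return i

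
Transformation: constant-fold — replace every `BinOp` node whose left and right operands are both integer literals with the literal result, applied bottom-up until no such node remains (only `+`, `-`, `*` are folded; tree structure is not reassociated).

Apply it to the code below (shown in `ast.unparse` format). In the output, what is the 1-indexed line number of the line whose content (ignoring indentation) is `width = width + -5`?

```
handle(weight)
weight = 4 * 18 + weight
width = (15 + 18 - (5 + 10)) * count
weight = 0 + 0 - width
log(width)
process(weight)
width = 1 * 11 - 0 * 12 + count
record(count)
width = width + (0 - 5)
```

9

Transformed code:
handle(weight)
weight = 72 + weight
width = 18 * count
weight = 0 - width
log(width)
process(weight)
width = 11 + count
record(count)
width = width + -5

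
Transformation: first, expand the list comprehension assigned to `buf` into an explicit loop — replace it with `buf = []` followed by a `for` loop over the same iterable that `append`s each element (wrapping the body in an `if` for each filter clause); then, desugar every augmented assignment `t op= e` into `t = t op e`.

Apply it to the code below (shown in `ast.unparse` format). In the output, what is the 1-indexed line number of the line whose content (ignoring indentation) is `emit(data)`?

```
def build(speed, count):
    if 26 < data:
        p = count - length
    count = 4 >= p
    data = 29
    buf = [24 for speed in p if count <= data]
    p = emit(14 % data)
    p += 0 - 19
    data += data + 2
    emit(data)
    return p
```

13

Transformed code:
def build(speed, count):
    if 26 < data:
        p = count - length
    count = 4 >= p
    data = 29
    buf = []
    for speed in p:
        if count <= data:
            buf.append(24)
    p = emit(14 % data)
    p = p + (0 - 19)
    data = data + (data + 2)
    emit(data)
    return p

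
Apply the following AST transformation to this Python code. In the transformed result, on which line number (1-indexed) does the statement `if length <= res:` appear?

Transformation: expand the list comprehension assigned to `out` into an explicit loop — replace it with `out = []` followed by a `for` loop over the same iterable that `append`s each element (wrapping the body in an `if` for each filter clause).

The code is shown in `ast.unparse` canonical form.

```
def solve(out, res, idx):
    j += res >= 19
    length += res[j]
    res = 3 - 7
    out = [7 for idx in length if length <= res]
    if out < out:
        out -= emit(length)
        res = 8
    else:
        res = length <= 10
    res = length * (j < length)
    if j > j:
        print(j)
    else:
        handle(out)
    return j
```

7

Transformed code:
def solve(out, res, idx):
    j += res >= 19
    length += res[j]
    res = 3 - 7
    out = []
    for idx in length:
        if length <= res:
            out.append(7)
    if out < out:
        out -= emit(length)
        res = 8
    else:
        res = length <= 10
    res = length * (j < length)
    if j > j:
        print(j)
    else:
        handle(out)
    return j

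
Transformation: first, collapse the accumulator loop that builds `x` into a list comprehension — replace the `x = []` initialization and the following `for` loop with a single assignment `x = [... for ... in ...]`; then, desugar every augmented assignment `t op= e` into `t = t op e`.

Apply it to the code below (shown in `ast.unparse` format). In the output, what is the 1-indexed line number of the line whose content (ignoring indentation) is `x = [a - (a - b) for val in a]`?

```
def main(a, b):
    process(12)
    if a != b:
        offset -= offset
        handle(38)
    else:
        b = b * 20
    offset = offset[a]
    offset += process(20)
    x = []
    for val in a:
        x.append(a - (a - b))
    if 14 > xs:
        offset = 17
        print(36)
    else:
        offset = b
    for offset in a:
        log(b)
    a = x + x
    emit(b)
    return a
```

Transformed code:
def main(a, b):
    process(12)
    if a != b:
        offset = offset - offset
        handle(38)
    else:
        b = b * 20
    offset = offset[a]
    offset = offset + process(20)
    x = [a - (a - b) for val in a]
    if 14 > xs:
        offset = 17
        print(36)
    else:
        offset = b
    for offset in a:
        log(b)
    a = x + x
    emit(b)
    return a

10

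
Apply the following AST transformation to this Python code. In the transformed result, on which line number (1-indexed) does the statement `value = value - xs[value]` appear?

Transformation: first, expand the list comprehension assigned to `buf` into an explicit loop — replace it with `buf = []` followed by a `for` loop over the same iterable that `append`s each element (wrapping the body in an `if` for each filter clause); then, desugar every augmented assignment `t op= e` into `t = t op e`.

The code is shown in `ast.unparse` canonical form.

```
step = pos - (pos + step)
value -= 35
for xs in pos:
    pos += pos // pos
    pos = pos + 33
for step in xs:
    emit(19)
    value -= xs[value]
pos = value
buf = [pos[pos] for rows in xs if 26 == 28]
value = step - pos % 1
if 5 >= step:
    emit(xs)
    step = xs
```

8

Transformed code:
step = pos - (pos + step)
value = value - 35
for xs in pos:
    pos = pos + pos // pos
    pos = pos + 33
for step in xs:
    emit(19)
    value = value - xs[value]
pos = value
buf = []
for rows in xs:
    if 26 == 28:
        buf.append(pos[pos])
value = step - pos % 1
if 5 >= step:
    emit(xs)
    step = xs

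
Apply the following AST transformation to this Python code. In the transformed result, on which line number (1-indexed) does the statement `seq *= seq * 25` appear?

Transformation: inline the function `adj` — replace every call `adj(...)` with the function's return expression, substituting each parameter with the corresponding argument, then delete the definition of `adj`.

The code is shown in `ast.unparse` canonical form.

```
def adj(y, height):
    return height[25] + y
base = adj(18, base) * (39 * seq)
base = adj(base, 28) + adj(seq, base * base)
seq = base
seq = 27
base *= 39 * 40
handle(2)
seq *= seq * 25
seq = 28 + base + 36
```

Transformed code:
base = (base[25] + 18) * (39 * seq)
base = 28[25] + base + ((base * base)[25] + seq)
seq = base
seq = 27
base *= 39 * 40
handle(2)
seq *= seq * 25
seq = 28 + base + 36

7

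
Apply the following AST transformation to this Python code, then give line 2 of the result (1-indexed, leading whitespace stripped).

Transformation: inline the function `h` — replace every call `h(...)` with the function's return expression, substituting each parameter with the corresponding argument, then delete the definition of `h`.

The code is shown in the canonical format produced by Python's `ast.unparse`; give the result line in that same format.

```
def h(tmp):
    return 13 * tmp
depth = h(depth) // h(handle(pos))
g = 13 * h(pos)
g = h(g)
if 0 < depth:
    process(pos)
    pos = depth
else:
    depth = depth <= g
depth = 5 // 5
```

Transformed code:
depth = 13 * depth // (13 * handle(pos))
g = 13 * (13 * pos)
g = 13 * g
if 0 < depth:
    process(pos)
    pos = depth
else:
    depth = depth <= g
depth = 5 // 5

g = 13 * (13 * pos)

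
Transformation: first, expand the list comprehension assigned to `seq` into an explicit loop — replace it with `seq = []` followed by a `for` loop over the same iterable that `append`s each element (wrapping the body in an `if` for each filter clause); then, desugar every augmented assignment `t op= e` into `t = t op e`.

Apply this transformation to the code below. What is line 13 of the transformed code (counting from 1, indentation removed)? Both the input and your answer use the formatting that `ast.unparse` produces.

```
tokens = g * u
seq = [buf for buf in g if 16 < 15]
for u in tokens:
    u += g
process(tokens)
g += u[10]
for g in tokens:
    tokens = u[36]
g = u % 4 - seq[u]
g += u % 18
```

Transformed code:
tokens = g * u
seq = []
for buf in g:
    if 16 < 15:
        seq.append(buf)
for u in tokens:
    u = u + g
process(tokens)
g = g + u[10]
for g in tokens:
    tokens = u[36]
g = u % 4 - seq[u]
g = g + u % 18

g = g + u % 18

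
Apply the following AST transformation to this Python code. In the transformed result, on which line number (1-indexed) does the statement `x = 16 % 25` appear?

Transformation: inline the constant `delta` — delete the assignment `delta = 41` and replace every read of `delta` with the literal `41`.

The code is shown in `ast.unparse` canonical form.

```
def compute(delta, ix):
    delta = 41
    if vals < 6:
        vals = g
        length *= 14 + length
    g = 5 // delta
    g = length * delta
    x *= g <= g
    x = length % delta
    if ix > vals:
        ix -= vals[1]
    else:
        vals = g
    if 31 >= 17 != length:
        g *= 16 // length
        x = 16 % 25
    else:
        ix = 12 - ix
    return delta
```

15

Transformed code:
def compute(delta, ix):
    if vals < 6:
        vals = g
        length *= 14 + length
    g = 5 // 41
    g = length * 41
    x *= g <= g
    x = length % 41
    if ix > vals:
        ix -= vals[1]
    else:
        vals = g
    if 31 >= 17 != length:
        g *= 16 // length
        x = 16 % 25
    else:
        ix = 12 - ix
    return 41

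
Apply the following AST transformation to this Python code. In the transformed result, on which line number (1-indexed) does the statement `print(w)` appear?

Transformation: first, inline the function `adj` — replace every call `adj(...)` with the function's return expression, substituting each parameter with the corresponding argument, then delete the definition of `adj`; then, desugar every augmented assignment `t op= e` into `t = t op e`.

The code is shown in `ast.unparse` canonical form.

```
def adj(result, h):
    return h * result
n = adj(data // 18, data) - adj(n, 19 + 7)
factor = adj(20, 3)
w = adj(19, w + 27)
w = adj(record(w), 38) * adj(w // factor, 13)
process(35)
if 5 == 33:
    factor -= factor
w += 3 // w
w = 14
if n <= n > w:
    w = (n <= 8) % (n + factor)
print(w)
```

12

Transformed code:
n = data * (data // 18) - (19 + 7) * n
factor = 3 * 20
w = (w + 27) * 19
w = 38 * record(w) * (13 * (w // factor))
process(35)
if 5 == 33:
    factor = factor - factor
w = w + 3 // w
w = 14
if n <= n > w:
    w = (n <= 8) % (n + factor)
print(w)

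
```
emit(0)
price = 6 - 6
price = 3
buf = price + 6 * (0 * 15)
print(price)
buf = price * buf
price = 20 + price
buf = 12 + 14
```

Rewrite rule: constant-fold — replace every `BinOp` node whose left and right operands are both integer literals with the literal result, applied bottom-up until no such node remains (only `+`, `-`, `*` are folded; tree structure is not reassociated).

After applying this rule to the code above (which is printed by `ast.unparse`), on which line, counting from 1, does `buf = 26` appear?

8

Transformed code:
emit(0)
price = 0
price = 3
buf = price + 0
print(price)
buf = price * buf
price = 20 + price
buf = 26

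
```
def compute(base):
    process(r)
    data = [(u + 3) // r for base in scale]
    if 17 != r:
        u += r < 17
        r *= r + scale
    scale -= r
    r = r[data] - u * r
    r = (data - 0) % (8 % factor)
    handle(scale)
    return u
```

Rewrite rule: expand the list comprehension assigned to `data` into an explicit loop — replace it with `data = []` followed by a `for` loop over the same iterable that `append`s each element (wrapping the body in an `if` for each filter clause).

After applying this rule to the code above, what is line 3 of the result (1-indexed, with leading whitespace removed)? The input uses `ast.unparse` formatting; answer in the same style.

data = []

Transformed code:
def compute(base):
    process(r)
    data = []
    for base in scale:
        data.append((u + 3) // r)
    if 17 != r:
        u += r < 17
        r *= r + scale
    scale -= r
    r = r[data] - u * r
    r = (data - 0) % (8 % factor)
    handle(scale)
    return u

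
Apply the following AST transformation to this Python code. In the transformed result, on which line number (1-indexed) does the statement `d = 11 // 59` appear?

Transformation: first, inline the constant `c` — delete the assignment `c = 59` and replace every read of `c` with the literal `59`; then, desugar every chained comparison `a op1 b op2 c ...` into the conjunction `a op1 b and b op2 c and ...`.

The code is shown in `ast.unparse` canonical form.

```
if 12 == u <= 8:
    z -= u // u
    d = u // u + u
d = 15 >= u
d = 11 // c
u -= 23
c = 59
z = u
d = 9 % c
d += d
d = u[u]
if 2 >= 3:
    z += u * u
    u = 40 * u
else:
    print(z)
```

Transformed code:
if 12 == u and u <= 8:
    z -= u // u
    d = u // u + u
d = 15 >= u
d = 11 // 59
u -= 23
z = u
d = 9 % 59
d += d
d = u[u]
if 2 >= 3:
    z += u * u
    u = 40 * u
else:
    print(z)

5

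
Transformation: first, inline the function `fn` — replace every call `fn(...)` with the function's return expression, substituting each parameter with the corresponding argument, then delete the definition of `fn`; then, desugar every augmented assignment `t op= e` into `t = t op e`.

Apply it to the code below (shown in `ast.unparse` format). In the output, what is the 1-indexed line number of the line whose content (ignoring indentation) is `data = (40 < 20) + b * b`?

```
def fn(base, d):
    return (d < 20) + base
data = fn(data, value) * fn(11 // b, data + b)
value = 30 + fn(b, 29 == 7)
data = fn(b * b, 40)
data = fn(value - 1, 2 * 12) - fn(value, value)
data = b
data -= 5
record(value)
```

Transformed code:
data = ((value < 20) + data) * ((data + b < 20) + 11 // b)
value = 30 + (((29 == 7) < 20) + b)
data = (40 < 20) + b * b
data = (2 * 12 < 20) + (value - 1) - ((value < 20) + value)
data = b
data = data - 5
record(value)

3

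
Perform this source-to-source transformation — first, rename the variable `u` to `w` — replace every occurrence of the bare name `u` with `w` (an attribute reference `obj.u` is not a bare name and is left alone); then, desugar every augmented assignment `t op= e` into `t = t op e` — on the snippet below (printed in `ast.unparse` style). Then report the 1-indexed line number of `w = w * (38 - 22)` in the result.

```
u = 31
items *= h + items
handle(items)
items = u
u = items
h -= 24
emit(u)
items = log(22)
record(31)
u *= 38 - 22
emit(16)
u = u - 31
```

Transformed code:
w = 31
items = items * (h + items)
handle(items)
items = w
w = items
h = h - 24
emit(w)
items = log(22)
record(31)
w = w * (38 - 22)
emit(16)
w = w - 31

10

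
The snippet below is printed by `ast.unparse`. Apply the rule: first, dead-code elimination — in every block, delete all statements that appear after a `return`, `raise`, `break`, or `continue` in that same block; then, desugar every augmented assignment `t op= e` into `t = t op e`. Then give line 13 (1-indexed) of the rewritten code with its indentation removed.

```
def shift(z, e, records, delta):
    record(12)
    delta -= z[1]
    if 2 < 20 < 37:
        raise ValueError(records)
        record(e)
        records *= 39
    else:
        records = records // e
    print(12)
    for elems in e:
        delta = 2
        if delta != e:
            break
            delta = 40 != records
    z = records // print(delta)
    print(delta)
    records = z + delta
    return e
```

z = records // print(delta)

Transformed code:
def shift(z, e, records, delta):
    record(12)
    delta = delta - z[1]
    if 2 < 20 < 37:
        raise ValueError(records)
    else:
        records = records // e
    print(12)
    for elems in e:
        delta = 2
        if delta != e:
            break
    z = records // print(delta)
    print(delta)
    records = z + delta
    return e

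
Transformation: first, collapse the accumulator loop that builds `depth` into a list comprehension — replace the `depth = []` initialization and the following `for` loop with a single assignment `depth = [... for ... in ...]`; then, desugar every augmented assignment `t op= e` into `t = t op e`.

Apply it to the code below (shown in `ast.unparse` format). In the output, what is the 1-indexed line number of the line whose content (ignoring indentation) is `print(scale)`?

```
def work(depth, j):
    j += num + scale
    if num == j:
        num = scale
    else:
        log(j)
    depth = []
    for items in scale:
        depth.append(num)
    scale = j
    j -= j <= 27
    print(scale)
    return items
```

10

Transformed code:
def work(depth, j):
    j = j + (num + scale)
    if num == j:
        num = scale
    else:
        log(j)
    depth = [num for items in scale]
    scale = j
    j = j - (j <= 27)
    print(scale)
    return items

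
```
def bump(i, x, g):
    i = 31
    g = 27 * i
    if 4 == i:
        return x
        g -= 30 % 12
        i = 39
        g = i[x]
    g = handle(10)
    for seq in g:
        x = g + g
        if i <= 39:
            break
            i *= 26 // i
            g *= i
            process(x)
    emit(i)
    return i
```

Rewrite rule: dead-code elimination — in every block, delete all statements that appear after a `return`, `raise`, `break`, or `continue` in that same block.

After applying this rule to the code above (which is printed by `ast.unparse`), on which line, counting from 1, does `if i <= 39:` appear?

9

Transformed code:
def bump(i, x, g):
    i = 31
    g = 27 * i
    if 4 == i:
        return x
    g = handle(10)
    for seq in g:
        x = g + g
        if i <= 39:
            break
    emit(i)
    return i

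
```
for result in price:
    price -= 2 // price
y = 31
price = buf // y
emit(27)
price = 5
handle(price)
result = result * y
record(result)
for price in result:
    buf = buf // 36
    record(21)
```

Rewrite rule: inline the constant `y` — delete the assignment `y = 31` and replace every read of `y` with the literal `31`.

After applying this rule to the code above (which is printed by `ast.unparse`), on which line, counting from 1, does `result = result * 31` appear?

7

Transformed code:
for result in price:
    price -= 2 // price
price = buf // 31
emit(27)
price = 5
handle(price)
result = result * 31
record(result)
for price in result:
    buf = buf // 36
    record(21)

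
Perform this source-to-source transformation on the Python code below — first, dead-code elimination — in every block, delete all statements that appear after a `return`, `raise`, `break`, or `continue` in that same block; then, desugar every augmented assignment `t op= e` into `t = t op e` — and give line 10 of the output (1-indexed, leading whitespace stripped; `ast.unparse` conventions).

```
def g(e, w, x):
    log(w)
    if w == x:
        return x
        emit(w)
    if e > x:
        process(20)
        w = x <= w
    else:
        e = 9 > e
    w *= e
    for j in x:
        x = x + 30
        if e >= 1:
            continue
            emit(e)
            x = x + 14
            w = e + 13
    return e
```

w = w * e

Transformed code:
def g(e, w, x):
    log(w)
    if w == x:
        return x
    if e > x:
        process(20)
        w = x <= w
    else:
        e = 9 > e
    w = w * e
    for j in x:
        x = x + 30
        if e >= 1:
            continue
    return e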